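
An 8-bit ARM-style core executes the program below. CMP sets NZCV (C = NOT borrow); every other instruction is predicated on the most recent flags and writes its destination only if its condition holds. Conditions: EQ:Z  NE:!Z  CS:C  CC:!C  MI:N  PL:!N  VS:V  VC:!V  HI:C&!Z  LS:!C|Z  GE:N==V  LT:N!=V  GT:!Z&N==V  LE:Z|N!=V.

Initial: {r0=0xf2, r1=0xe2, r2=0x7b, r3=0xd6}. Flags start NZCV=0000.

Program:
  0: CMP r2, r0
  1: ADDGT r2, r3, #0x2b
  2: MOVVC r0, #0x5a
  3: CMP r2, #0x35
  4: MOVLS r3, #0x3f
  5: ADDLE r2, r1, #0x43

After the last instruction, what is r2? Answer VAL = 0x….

0: ✓ CMP  NZCV=1001
1: ✓ ADDGT  r2←0x01
2: · MOVVC
3: ✓ CMP  NZCV=1000
4: ✓ MOVLS  r3←0x3f
5: ✓ ADDLE  r2←0x25

VAL = 0x25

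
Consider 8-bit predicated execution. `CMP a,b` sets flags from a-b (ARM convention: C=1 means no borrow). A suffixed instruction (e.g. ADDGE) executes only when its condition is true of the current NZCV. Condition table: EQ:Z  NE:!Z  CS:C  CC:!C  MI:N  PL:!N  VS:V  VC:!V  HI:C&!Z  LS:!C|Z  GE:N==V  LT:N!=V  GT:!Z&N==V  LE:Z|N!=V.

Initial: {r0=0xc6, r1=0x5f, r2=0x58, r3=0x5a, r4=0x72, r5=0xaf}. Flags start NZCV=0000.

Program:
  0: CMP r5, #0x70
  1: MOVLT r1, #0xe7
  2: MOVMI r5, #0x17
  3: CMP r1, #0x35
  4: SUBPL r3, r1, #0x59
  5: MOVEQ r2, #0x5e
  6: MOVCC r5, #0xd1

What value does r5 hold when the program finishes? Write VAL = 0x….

0: ✓ CMP  NZCV=0011
1: ✓ MOVLT  r1←0xe7
2: · MOVMI
3: ✓ CMP  NZCV=1010
4: · SUBPL
5: · MOVEQ
6: · MOVCC

VAL = 0xaf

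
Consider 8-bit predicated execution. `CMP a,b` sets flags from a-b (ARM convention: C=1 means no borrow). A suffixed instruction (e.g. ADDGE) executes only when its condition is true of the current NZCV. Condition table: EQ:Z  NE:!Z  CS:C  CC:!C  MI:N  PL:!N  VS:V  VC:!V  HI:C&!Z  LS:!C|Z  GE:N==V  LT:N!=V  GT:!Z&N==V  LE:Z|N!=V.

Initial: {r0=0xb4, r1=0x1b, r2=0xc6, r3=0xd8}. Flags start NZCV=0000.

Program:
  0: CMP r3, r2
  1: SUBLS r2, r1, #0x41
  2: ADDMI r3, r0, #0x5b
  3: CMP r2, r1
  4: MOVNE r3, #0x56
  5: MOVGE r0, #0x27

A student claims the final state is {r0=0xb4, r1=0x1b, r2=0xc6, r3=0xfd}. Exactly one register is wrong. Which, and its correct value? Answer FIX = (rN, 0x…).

FIX = (r3, 0x56)

[0] flags=0010 → (cmp)
[1] flags=0010 LS?F → skip
[2] flags=0010 MI?F → skip
[3] flags=1010 → (cmp)
[4] flags=1010 NE?T → r3=0x56
[5] flags=1010 GE?F → skip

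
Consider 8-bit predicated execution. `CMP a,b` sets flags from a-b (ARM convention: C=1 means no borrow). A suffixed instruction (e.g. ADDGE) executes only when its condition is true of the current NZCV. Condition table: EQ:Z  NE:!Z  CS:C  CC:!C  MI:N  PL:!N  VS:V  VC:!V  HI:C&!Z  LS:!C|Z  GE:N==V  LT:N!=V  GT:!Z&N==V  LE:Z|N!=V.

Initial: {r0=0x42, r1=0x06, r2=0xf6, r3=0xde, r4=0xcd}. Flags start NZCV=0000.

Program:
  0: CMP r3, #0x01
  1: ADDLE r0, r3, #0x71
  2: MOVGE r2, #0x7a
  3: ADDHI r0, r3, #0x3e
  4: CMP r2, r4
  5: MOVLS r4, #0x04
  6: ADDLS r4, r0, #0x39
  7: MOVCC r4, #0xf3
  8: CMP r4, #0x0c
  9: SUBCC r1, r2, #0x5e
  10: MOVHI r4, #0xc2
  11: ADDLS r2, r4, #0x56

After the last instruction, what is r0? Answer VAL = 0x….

0: ✓ CMP  NZCV=1010
1: ✓ ADDLE  r0←0x4f
2: · MOVGE
3: ✓ ADDHI  r0←0x1c
4: ✓ CMP  NZCV=0010
5: · MOVLS
6: · ADDLS
7: · MOVCC
8: ✓ CMP  NZCV=1010
9: · SUBCC
10: ✓ MOVHI  r4←0xc2
11: · ADDLS

VAL = 0x1c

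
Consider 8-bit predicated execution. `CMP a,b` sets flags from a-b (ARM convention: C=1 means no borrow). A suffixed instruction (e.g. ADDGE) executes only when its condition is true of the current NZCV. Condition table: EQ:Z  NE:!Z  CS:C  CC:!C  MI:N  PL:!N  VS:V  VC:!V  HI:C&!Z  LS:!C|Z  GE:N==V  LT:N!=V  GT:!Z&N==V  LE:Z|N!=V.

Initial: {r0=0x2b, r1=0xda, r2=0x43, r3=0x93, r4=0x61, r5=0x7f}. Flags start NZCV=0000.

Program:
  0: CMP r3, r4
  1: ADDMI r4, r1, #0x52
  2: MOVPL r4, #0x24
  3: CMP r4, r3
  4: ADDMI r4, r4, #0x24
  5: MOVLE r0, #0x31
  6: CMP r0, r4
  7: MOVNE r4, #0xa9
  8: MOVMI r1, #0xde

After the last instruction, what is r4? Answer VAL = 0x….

[0] flags=0011 → (cmp)
[1] flags=0011 MI?F → skip
[2] flags=0011 PL?T → r4=0x24
[3] flags=1001 → (cmp)
[4] flags=1001 MI?T → r4=0x48
[5] flags=1001 LE?F → skip
[6] flags=1000 → (cmp)
[7] flags=1000 NE?T → r4=0xa9
[8] flags=1000 MI?T → r1=0xde

VAL = 0xa9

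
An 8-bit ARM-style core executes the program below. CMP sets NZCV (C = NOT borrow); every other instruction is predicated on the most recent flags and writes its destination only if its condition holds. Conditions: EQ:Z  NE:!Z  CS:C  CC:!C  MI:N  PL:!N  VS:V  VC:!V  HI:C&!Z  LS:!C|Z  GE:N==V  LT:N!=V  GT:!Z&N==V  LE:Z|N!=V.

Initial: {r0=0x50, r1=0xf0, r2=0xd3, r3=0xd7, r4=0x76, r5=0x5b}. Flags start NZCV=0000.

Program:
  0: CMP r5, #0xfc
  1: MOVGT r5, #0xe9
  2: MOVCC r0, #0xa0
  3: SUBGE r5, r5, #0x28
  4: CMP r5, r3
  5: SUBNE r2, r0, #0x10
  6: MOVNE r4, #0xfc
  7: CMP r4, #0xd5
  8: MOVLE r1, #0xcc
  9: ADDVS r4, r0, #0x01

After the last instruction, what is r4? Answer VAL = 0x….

[0] flags=0000 → (cmp)
[1] flags=0000 GT?T → r5=0xe9
[2] flags=0000 CC?T → r0=0xa0
[3] flags=0000 GE?T → r5=0xc1
[4] flags=1000 → (cmp)
[5] flags=1000 NE?T → r2=0x90
[6] flags=1000 NE?T → r4=0xfc
[7] flags=0010 → (cmp)
[8] flags=0010 LE?F → skip
[9] flags=0010 VS?F → skip

VAL = 0xfc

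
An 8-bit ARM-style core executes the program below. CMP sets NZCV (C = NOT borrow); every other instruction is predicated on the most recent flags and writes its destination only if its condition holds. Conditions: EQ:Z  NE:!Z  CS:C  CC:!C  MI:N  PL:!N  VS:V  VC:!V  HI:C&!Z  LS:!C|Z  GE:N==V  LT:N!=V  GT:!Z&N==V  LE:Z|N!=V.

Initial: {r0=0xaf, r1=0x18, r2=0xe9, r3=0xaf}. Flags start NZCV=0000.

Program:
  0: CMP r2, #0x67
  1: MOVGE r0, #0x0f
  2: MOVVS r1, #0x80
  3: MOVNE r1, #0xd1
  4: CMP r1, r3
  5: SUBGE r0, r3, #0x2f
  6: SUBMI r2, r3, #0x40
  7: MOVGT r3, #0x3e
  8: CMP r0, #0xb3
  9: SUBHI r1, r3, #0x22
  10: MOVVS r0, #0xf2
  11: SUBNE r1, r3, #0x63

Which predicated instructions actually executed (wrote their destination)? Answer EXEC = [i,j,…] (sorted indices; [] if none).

EXEC = [3,5,7,11]

0: ✓ CMP  NZCV=1010
1: · MOVGE
2: · MOVVS
3: ✓ MOVNE  r1←0xd1
4: ✓ CMP  NZCV=0010
5: ✓ SUBGE  r0←0x80
6: · SUBMI
7: ✓ MOVGT  r3←0x3e
8: ✓ CMP  NZCV=1000
9: · SUBHI
10: · MOVVS
11: ✓ SUBNE  r1←0xdb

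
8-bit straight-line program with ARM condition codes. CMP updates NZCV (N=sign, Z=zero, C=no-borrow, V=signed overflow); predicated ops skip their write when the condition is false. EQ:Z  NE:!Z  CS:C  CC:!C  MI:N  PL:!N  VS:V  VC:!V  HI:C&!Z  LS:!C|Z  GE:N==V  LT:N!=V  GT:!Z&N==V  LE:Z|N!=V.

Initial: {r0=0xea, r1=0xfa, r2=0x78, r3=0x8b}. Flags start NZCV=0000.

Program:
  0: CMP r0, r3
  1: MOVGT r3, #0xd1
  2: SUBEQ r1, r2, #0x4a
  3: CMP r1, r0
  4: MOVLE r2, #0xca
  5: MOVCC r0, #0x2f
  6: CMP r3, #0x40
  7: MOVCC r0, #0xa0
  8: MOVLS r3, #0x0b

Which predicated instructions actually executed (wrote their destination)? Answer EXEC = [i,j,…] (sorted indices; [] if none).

0: ✓ CMP  NZCV=0010
1: ✓ MOVGT  r3←0xd1
2: · SUBEQ
3: ✓ CMP  NZCV=0010
4: · MOVLE
5: · MOVCC
6: ✓ CMP  NZCV=1010
7: · MOVCC
8: · MOVLS

EXEC = [1]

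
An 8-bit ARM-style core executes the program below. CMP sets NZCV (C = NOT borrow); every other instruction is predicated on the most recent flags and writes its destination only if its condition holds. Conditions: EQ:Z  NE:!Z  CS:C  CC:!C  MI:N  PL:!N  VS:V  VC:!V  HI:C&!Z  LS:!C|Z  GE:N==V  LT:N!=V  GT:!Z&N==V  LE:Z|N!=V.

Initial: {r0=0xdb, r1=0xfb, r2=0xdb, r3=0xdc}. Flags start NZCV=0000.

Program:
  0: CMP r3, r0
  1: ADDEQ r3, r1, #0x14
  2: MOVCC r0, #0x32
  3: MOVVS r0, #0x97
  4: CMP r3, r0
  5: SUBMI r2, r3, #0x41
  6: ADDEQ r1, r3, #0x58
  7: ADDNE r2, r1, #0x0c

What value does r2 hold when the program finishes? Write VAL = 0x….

VAL = 0x07

0: ✓ CMP  NZCV=0010
1: · ADDEQ
2: · MOVCC
3: · MOVVS
4: ✓ CMP  NZCV=0010
5: · SUBMI
6: · ADDEQ
7: ✓ ADDNE  r2←0x07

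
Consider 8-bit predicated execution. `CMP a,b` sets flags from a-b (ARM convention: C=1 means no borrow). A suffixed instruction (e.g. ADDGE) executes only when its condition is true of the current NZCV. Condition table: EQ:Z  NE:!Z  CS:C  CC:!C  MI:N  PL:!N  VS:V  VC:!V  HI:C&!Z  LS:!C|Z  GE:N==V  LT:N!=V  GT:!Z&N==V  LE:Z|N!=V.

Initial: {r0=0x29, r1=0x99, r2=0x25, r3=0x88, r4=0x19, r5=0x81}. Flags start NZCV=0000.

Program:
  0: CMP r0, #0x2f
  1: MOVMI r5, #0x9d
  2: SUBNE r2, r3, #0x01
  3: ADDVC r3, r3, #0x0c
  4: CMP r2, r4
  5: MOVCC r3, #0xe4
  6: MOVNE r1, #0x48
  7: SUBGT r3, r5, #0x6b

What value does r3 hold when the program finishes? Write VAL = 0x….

[0] flags=1000 → (cmp)
[1] flags=1000 MI?T → r5=0x9d
[2] flags=1000 NE?T → r2=0x87
[3] flags=1000 VC?T → r3=0x94
[4] flags=0011 → (cmp)
[5] flags=0011 CC?F → skip
[6] flags=0011 NE?T → r1=0x48
[7] flags=0011 GT?F → skip

VAL = 0x94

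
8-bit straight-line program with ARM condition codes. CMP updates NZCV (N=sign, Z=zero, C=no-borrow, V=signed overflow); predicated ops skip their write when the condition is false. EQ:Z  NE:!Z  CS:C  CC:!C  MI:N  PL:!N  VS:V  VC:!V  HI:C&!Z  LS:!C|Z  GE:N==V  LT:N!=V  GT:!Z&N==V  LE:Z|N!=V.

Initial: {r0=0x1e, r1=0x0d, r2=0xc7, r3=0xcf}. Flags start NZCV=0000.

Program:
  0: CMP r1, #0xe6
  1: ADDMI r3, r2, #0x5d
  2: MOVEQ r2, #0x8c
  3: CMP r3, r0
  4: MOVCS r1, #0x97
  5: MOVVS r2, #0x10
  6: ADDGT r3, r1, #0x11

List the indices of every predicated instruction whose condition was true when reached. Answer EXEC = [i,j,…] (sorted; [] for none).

[0] flags=0000 → (cmp)
[1] flags=0000 MI?F → skip
[2] flags=0000 EQ?F → skip
[3] flags=1010 → (cmp)
[4] flags=1010 CS?T → r1=0x97
[5] flags=1010 VS?F → skip
[6] flags=1010 GT?F → skip

EXEC = [4]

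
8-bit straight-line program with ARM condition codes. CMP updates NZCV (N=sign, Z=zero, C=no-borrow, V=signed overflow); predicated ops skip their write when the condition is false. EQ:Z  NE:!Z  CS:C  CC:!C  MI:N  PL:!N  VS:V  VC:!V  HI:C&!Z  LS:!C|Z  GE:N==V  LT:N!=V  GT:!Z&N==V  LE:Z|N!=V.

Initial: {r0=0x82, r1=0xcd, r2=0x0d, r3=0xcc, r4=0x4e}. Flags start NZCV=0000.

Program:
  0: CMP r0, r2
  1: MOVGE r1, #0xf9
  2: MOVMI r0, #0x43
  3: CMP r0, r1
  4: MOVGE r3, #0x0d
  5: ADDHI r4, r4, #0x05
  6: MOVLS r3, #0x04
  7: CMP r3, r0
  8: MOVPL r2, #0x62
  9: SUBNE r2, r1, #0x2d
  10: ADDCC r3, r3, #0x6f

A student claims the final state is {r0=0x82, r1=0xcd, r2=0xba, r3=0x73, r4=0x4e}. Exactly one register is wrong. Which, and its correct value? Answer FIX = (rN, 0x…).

0: ✓ CMP  NZCV=0011
1: · MOVGE
2: · MOVMI
3: ✓ CMP  NZCV=1000
4: · MOVGE
5: · ADDHI
6: ✓ MOVLS  r3←0x04
7: ✓ CMP  NZCV=1001
8: · MOVPL
9: ✓ SUBNE  r2←0xa0
10: ✓ ADDCC  r3←0x73

FIX = (r2, 0xa0)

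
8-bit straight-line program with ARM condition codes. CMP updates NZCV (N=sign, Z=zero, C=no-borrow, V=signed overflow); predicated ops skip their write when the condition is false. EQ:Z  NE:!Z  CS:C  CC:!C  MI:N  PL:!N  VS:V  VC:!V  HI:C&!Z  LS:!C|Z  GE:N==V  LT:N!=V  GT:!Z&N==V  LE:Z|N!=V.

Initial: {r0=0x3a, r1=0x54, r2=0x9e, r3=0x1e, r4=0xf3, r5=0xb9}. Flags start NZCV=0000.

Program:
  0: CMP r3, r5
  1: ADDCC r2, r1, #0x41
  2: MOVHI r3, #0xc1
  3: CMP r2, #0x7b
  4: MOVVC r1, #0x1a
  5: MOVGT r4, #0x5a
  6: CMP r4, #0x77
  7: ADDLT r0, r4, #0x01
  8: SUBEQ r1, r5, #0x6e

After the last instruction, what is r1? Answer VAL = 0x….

[0] flags=0000 → (cmp)
[1] flags=0000 CC?T → r2=0x95
[2] flags=0000 HI?F → skip
[3] flags=0011 → (cmp)
[4] flags=0011 VC?F → skip
[5] flags=0011 GT?F → skip
[6] flags=0011 → (cmp)
[7] flags=0011 LT?T → r0=0xf4
[8] flags=0011 EQ?F → skip

VAL = 0x54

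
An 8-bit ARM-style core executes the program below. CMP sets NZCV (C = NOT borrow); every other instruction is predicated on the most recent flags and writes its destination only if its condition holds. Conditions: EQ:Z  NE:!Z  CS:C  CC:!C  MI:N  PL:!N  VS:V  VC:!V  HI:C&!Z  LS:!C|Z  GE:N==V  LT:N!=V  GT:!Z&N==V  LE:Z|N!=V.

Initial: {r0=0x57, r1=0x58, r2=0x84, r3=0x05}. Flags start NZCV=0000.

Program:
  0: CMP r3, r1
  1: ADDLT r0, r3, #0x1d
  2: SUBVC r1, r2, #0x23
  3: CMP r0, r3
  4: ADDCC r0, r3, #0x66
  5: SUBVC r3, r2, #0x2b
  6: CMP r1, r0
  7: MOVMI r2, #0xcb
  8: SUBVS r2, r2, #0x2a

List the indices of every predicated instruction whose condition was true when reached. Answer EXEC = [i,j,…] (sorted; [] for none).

EXEC = [1,2,5]

0: ✓ CMP  NZCV=1000
1: ✓ ADDLT  r0←0x22
2: ✓ SUBVC  r1←0x61
3: ✓ CMP  NZCV=0010
4: · ADDCC
5: ✓ SUBVC  r3←0x59
6: ✓ CMP  NZCV=0010
7: · MOVMI
8: · SUBVS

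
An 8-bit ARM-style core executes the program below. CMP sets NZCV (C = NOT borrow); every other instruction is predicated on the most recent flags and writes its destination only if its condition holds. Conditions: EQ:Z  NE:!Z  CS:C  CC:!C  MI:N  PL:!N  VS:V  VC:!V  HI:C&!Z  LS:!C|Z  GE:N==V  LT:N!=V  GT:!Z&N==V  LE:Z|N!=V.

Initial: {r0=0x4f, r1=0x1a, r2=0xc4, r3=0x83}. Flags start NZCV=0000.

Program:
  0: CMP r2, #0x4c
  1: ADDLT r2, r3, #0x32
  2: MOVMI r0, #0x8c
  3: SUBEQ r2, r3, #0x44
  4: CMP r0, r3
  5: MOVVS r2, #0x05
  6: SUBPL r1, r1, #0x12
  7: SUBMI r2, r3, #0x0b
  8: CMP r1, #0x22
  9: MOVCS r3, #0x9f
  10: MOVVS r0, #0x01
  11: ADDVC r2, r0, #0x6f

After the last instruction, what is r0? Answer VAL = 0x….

VAL = 0x4f

0: ✓ CMP  NZCV=0011
1: ✓ ADDLT  r2←0xb5
2: · MOVMI
3: · SUBEQ
4: ✓ CMP  NZCV=1001
5: ✓ MOVVS  r2←0x05
6: · SUBPL
7: ✓ SUBMI  r2←0x78
8: ✓ CMP  NZCV=1000
9: · MOVCS
10: · MOVVS
11: ✓ ADDVC  r2←0xbe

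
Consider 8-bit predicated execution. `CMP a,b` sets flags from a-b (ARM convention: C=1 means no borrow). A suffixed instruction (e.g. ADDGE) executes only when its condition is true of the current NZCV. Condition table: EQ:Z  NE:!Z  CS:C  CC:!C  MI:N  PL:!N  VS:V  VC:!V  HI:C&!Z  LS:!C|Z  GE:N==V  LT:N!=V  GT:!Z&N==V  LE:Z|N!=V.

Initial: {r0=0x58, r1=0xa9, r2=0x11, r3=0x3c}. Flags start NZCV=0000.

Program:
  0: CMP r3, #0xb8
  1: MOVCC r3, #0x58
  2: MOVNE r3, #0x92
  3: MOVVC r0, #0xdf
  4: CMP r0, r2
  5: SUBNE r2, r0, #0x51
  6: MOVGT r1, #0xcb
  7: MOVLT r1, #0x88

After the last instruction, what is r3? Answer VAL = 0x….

VAL = 0x92

0: ✓ CMP  NZCV=1001
1: ✓ MOVCC  r3←0x58
2: ✓ MOVNE  r3←0x92
3: · MOVVC
4: ✓ CMP  NZCV=0010
5: ✓ SUBNE  r2←0x07
6: ✓ MOVGT  r1←0xcb
7: · MOVLT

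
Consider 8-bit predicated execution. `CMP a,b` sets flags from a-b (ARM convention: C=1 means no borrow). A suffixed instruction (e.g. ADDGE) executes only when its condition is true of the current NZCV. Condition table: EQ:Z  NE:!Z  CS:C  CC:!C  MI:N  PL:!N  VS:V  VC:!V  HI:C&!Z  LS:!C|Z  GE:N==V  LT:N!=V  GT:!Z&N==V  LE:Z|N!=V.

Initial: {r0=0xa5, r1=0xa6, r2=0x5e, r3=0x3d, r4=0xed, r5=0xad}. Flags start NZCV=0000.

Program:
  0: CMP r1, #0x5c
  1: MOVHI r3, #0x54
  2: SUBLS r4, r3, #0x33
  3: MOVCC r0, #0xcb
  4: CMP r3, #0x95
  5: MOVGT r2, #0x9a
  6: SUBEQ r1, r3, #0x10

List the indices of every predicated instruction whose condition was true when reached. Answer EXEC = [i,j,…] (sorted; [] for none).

EXEC = [1,5]

[0] flags=0011 → (cmp)
[1] flags=0011 HI?T → r3=0x54
[2] flags=0011 LS?F → skip
[3] flags=0011 CC?F → skip
[4] flags=1001 → (cmp)
[5] flags=1001 GT?T → r2=0x9a
[6] flags=1001 EQ?F → skip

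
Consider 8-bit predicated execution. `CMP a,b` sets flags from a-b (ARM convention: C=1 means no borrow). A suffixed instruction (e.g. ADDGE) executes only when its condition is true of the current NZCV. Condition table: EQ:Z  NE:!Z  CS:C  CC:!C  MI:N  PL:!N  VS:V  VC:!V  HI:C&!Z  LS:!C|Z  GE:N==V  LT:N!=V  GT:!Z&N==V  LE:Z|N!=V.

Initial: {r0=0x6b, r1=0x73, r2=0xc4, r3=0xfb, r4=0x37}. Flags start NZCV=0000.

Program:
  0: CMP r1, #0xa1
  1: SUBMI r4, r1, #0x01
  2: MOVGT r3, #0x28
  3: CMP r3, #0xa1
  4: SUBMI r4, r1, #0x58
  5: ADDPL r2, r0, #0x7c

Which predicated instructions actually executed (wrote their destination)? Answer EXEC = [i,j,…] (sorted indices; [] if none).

EXEC = [1,2,4]

0: ✓ CMP  NZCV=1001
1: ✓ SUBMI  r4←0x72
2: ✓ MOVGT  r3←0x28
3: ✓ CMP  NZCV=1001
4: ✓ SUBMI  r4←0x1b
5: · ADDPL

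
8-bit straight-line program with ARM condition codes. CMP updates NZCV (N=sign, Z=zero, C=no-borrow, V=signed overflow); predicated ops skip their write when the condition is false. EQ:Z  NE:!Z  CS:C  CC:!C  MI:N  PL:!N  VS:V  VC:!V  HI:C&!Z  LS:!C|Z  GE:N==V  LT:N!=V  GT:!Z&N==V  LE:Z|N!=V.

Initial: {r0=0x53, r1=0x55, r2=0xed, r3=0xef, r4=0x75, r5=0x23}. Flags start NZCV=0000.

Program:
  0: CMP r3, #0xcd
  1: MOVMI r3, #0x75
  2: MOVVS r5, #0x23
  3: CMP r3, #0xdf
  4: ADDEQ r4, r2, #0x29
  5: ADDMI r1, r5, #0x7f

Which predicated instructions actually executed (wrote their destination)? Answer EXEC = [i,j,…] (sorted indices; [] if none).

EXEC = []

[0] flags=0010 → (cmp)
[1] flags=0010 MI?F → skip
[2] flags=0010 VS?F → skip
[3] flags=0010 → (cmp)
[4] flags=0010 EQ?F → skip
[5] flags=0010 MI?F → skip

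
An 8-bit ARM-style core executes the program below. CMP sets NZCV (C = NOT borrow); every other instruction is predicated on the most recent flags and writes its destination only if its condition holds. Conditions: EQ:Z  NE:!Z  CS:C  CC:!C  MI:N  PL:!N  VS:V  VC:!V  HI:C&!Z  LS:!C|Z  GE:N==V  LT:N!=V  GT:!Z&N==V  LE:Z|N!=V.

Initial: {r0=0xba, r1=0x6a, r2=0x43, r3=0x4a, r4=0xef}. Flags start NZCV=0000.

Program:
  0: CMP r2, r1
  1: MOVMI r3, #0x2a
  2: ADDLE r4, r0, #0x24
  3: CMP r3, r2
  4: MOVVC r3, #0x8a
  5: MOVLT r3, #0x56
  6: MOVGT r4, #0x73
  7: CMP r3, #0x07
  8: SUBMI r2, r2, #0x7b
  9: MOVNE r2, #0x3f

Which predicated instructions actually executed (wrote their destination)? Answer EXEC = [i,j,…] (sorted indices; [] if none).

EXEC = [1,2,4,5,9]

[0] flags=1000 → (cmp)
[1] flags=1000 MI?T → r3=0x2a
[2] flags=1000 LE?T → r4=0xde
[3] flags=1000 → (cmp)
[4] flags=1000 VC?T → r3=0x8a
[5] flags=1000 LT?T → r3=0x56
[6] flags=1000 GT?F → skip
[7] flags=0010 → (cmp)
[8] flags=0010 MI?F → skip
[9] flags=0010 NE?T → r2=0x3f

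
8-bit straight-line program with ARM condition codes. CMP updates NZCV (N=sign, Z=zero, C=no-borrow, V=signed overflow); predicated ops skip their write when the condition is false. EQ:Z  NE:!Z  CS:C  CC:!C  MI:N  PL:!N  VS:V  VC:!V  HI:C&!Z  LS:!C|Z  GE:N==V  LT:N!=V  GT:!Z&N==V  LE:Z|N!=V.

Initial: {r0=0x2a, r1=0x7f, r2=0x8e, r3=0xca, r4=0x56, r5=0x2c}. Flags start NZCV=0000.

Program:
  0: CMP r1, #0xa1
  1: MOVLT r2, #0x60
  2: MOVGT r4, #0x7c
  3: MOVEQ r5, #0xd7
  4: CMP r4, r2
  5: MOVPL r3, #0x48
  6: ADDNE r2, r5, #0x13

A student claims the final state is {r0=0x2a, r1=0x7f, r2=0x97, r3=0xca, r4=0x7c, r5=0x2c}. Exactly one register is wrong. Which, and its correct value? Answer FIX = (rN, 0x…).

0: ✓ CMP  NZCV=1001
1: · MOVLT
2: ✓ MOVGT  r4←0x7c
3: · MOVEQ
4: ✓ CMP  NZCV=1001
5: · MOVPL
6: ✓ ADDNE  r2←0x3f

FIX = (r2, 0x3f)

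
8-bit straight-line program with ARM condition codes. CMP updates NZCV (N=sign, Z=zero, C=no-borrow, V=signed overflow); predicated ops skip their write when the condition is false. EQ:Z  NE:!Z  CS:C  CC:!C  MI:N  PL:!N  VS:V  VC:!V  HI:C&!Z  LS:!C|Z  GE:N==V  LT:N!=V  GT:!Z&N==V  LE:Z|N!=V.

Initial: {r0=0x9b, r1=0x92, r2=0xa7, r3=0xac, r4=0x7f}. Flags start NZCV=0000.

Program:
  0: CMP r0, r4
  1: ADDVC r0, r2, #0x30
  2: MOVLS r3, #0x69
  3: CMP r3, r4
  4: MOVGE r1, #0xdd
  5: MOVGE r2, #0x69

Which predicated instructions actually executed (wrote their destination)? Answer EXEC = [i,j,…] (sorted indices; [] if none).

[0] flags=0011 → (cmp)
[1] flags=0011 VC?F → skip
[2] flags=0011 LS?F → skip
[3] flags=0011 → (cmp)
[4] flags=0011 GE?F → skip
[5] flags=0011 GE?F → skip

EXEC = []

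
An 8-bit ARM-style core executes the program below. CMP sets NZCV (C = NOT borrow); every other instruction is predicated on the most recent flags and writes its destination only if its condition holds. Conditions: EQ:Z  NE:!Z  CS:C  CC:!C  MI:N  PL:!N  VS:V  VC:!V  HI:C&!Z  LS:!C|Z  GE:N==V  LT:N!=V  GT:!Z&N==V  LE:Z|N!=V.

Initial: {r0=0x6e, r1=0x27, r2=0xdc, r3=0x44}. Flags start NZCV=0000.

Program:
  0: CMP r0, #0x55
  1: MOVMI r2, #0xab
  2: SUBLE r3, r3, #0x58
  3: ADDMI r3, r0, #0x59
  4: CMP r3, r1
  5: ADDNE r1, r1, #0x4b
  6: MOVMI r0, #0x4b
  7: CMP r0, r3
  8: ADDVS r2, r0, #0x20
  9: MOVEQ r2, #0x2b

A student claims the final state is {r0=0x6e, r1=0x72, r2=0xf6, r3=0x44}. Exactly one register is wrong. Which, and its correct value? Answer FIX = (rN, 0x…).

FIX = (r2, 0xdc)

0: ✓ CMP  NZCV=0010
1: · MOVMI
2: · SUBLE
3: · ADDMI
4: ✓ CMP  NZCV=0010
5: ✓ ADDNE  r1←0x72
6: · MOVMI
7: ✓ CMP  NZCV=0010
8: · ADDVS
9: · MOVEQ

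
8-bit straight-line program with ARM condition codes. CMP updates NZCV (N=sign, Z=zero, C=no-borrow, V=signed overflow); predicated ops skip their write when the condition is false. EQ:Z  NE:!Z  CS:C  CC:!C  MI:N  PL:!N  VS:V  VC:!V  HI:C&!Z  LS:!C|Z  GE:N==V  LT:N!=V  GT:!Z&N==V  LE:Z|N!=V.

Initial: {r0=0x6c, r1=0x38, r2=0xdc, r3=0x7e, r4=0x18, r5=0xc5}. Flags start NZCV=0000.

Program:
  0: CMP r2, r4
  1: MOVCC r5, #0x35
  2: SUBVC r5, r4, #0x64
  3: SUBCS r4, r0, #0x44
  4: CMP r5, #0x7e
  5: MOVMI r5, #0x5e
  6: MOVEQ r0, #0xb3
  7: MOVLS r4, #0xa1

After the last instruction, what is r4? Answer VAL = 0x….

[0] flags=1010 → (cmp)
[1] flags=1010 CC?F → skip
[2] flags=1010 VC?T → r5=0xb4
[3] flags=1010 CS?T → r4=0x28
[4] flags=0011 → (cmp)
[5] flags=0011 MI?F → skip
[6] flags=0011 EQ?F → skip
[7] flags=0011 LS?F → skip

VAL = 0x28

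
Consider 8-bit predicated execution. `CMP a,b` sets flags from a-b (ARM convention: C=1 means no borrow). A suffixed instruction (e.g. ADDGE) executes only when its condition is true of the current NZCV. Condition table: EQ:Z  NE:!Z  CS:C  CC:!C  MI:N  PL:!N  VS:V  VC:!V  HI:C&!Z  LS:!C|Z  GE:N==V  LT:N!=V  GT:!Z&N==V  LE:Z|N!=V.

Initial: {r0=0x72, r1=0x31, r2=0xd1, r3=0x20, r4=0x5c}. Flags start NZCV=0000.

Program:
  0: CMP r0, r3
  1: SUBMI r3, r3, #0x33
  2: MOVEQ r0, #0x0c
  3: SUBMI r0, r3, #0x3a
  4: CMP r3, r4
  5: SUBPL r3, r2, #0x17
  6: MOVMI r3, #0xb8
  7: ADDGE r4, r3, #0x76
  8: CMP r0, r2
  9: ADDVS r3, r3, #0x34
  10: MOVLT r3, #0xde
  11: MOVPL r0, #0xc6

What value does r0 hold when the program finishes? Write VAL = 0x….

VAL = 0x72

0: ✓ CMP  NZCV=0010
1: · SUBMI
2: · MOVEQ
3: · SUBMI
4: ✓ CMP  NZCV=1000
5: · SUBPL
6: ✓ MOVMI  r3←0xb8
7: · ADDGE
8: ✓ CMP  NZCV=1001
9: ✓ ADDVS  r3←0xec
10: · MOVLT
11: · MOVPL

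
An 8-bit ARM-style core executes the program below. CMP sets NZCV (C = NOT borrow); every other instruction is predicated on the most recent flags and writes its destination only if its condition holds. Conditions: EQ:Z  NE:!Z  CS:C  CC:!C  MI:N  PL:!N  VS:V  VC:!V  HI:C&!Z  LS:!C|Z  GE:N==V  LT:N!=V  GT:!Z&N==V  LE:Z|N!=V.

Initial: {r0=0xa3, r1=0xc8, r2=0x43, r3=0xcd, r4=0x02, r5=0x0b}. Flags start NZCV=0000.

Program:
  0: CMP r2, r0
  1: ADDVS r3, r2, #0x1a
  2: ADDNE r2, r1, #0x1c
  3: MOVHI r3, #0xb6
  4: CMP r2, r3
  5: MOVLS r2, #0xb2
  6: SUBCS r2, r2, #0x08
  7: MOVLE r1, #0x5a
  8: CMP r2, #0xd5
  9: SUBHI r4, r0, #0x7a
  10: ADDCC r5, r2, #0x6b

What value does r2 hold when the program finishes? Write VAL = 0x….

VAL = 0xdc

0: ✓ CMP  NZCV=1001
1: ✓ ADDVS  r3←0x5d
2: ✓ ADDNE  r2←0xe4
3: · MOVHI
4: ✓ CMP  NZCV=1010
5: · MOVLS
6: ✓ SUBCS  r2←0xdc
7: ✓ MOVLE  r1←0x5a
8: ✓ CMP  NZCV=0010
9: ✓ SUBHI  r4←0x29
10: · ADDCC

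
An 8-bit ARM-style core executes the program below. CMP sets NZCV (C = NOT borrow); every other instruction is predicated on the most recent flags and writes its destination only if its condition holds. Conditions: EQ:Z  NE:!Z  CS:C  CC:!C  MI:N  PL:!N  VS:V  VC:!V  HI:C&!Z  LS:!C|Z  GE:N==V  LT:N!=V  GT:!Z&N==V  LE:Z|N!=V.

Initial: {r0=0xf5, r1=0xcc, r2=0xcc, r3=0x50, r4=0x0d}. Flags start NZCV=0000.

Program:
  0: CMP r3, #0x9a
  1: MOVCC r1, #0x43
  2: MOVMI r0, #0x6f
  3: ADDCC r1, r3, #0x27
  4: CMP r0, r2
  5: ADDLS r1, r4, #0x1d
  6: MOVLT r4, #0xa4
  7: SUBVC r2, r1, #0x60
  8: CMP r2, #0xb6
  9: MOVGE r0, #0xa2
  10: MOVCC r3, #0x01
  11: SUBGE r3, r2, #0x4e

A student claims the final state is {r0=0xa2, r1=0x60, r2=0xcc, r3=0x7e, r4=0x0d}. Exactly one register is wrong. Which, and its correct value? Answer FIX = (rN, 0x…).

0: ✓ CMP  NZCV=1001
1: ✓ MOVCC  r1←0x43
2: ✓ MOVMI  r0←0x6f
3: ✓ ADDCC  r1←0x77
4: ✓ CMP  NZCV=1001
5: ✓ ADDLS  r1←0x2a
6: · MOVLT
7: · SUBVC
8: ✓ CMP  NZCV=0010
9: ✓ MOVGE  r0←0xa2
10: · MOVCC
11: ✓ SUBGE  r3←0x7e

FIX = (r1, 0x2a)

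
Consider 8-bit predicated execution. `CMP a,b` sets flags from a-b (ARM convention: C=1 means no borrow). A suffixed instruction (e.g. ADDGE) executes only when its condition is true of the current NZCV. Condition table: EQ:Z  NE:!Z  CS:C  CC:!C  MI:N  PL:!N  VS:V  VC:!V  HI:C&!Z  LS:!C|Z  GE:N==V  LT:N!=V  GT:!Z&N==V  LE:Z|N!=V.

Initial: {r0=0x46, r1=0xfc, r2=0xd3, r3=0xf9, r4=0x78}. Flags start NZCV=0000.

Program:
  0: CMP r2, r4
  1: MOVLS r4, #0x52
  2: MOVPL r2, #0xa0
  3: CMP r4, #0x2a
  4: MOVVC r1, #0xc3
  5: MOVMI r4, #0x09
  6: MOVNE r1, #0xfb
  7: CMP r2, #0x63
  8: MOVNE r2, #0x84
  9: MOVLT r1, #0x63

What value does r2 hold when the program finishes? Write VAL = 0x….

[0] flags=0011 → (cmp)
[1] flags=0011 LS?F → skip
[2] flags=0011 PL?T → r2=0xa0
[3] flags=0010 → (cmp)
[4] flags=0010 VC?T → r1=0xc3
[5] flags=0010 MI?F → skip
[6] flags=0010 NE?T → r1=0xfb
[7] flags=0011 → (cmp)
[8] flags=0011 NE?T → r2=0x84
[9] flags=0011 LT?T → r1=0x63

VAL = 0x84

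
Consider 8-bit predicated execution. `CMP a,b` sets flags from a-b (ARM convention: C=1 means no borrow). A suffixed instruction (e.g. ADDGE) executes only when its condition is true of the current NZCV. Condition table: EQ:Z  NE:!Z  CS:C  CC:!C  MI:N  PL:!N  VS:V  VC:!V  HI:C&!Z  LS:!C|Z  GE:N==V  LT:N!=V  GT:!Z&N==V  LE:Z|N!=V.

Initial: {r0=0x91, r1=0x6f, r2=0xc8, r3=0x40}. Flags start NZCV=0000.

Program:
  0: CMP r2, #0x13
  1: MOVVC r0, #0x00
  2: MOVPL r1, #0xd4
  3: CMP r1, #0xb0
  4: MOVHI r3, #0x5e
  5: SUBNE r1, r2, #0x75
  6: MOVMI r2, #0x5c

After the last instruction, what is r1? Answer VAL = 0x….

0: ✓ CMP  NZCV=1010
1: ✓ MOVVC  r0←0x00
2: · MOVPL
3: ✓ CMP  NZCV=1001
4: · MOVHI
5: ✓ SUBNE  r1←0x53
6: ✓ MOVMI  r2←0x5c

VAL = 0x53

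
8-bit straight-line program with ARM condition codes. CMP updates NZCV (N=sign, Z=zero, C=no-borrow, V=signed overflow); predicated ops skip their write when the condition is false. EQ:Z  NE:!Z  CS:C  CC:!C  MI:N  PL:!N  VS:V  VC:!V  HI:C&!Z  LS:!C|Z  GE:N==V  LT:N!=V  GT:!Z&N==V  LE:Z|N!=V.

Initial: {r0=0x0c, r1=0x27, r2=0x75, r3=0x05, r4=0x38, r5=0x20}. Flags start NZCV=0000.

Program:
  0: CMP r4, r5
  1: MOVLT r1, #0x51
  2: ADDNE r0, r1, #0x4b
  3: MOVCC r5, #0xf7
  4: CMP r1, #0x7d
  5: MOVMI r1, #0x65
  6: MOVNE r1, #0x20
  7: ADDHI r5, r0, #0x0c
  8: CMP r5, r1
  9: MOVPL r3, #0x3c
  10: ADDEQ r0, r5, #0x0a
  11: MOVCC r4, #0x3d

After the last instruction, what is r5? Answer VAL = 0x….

[0] flags=0010 → (cmp)
[1] flags=0010 LT?F → skip
[2] flags=0010 NE?T → r0=0x72
[3] flags=0010 CC?F → skip
[4] flags=1000 → (cmp)
[5] flags=1000 MI?T → r1=0x65
[6] flags=1000 NE?T → r1=0x20
[7] flags=1000 HI?F → skip
[8] flags=0110 → (cmp)
[9] flags=0110 PL?T → r3=0x3c
[10] flags=0110 EQ?T → r0=0x2a
[11] flags=0110 CC?F → skip

VAL = 0x20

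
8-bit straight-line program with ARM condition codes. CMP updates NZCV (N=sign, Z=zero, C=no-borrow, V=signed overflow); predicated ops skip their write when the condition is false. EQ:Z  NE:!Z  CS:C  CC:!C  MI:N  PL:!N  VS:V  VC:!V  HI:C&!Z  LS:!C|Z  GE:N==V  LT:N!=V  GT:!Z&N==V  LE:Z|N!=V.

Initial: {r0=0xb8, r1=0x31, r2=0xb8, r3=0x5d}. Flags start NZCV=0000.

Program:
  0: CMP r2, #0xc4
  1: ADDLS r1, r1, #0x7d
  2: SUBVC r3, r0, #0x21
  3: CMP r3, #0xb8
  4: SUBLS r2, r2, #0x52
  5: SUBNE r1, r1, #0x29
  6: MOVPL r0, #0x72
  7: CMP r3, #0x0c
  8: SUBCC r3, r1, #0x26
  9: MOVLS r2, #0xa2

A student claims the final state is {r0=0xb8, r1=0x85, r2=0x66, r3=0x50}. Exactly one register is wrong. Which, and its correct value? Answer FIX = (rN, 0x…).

0: ✓ CMP  NZCV=1000
1: ✓ ADDLS  r1←0xae
2: ✓ SUBVC  r3←0x97
3: ✓ CMP  NZCV=1000
4: ✓ SUBLS  r2←0x66
5: ✓ SUBNE  r1←0x85
6: · MOVPL
7: ✓ CMP  NZCV=1010
8: · SUBCC
9: · MOVLS

FIX = (r3, 0x97)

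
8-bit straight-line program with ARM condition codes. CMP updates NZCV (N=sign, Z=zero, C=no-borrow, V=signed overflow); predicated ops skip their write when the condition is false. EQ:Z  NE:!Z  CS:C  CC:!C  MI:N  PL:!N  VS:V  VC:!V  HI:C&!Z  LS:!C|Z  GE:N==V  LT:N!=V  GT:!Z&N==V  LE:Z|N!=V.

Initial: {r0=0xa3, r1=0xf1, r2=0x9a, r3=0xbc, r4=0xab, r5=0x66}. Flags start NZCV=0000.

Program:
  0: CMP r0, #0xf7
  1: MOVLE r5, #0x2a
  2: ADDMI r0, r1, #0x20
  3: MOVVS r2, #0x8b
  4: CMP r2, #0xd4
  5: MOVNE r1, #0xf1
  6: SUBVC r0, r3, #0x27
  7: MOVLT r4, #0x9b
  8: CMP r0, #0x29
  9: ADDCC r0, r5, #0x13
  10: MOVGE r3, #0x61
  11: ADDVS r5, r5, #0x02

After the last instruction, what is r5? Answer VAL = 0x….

0: ✓ CMP  NZCV=1000
1: ✓ MOVLE  r5←0x2a
2: ✓ ADDMI  r0←0x11
3: · MOVVS
4: ✓ CMP  NZCV=1000
5: ✓ MOVNE  r1←0xf1
6: ✓ SUBVC  r0←0x95
7: ✓ MOVLT  r4←0x9b
8: ✓ CMP  NZCV=0011
9: · ADDCC
10: · MOVGE
11: ✓ ADDVS  r5←0x2c

VAL = 0x2c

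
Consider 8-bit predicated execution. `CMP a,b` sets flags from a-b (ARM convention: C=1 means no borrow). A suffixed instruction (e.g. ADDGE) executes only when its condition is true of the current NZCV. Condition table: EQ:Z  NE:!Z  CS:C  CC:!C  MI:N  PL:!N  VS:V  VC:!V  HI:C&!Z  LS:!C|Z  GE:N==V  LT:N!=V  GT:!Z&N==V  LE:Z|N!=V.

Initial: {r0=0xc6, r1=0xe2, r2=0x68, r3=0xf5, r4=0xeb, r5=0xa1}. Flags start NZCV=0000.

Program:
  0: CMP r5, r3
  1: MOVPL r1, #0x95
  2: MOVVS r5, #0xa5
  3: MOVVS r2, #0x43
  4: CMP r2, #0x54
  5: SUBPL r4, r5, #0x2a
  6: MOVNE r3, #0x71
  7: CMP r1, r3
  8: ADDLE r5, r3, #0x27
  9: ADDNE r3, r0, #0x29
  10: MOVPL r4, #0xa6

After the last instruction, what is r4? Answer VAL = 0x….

VAL = 0xa6

0: ✓ CMP  NZCV=1000
1: · MOVPL
2: · MOVVS
3: · MOVVS
4: ✓ CMP  NZCV=0010
5: ✓ SUBPL  r4←0x77
6: ✓ MOVNE  r3←0x71
7: ✓ CMP  NZCV=0011
8: ✓ ADDLE  r5←0x98
9: ✓ ADDNE  r3←0xef
10: ✓ MOVPL  r4←0xa6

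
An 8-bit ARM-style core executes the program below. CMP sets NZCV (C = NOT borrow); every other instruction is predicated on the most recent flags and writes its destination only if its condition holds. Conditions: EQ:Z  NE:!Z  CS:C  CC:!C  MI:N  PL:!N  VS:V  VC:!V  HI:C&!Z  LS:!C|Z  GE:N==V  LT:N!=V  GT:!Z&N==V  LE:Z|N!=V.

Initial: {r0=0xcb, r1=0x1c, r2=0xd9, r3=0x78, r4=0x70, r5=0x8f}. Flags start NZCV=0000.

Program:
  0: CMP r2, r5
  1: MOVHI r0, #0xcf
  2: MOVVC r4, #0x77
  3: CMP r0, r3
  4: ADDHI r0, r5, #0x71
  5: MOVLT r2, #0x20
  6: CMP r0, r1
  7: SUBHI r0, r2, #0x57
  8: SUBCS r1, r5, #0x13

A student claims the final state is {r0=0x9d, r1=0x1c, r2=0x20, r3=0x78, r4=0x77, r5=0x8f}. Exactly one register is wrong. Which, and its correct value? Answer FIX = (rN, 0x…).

FIX = (r0, 0x00)

0: ✓ CMP  NZCV=0010
1: ✓ MOVHI  r0←0xcf
2: ✓ MOVVC  r4←0x77
3: ✓ CMP  NZCV=0011
4: ✓ ADDHI  r0←0x00
5: ✓ MOVLT  r2←0x20
6: ✓ CMP  NZCV=1000
7: · SUBHI
8: · SUBCS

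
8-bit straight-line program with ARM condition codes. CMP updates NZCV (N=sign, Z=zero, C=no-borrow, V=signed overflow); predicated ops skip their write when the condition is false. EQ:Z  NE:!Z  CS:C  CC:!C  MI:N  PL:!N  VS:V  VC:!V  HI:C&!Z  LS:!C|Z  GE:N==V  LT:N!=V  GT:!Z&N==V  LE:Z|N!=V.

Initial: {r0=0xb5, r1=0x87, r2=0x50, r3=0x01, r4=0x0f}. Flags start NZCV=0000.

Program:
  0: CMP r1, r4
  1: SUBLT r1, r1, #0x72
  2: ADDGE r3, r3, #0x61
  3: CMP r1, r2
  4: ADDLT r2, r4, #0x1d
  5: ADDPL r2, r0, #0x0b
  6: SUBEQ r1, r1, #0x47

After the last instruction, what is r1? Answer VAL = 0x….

VAL = 0x15

0: ✓ CMP  NZCV=0011
1: ✓ SUBLT  r1←0x15
2: · ADDGE
3: ✓ CMP  NZCV=1000
4: ✓ ADDLT  r2←0x2c
5: · ADDPL
6: · SUBEQ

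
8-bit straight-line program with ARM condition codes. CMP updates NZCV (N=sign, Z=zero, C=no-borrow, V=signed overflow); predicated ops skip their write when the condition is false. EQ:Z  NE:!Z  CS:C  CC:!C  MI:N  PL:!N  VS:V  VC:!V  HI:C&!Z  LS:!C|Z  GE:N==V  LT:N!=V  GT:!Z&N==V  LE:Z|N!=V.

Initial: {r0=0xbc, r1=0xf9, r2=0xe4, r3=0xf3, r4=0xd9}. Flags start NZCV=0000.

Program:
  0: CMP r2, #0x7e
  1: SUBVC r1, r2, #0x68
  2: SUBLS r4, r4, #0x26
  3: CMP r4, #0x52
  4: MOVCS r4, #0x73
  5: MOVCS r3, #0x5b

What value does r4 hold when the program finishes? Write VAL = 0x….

VAL = 0x73

0: ✓ CMP  NZCV=0011
1: · SUBVC
2: · SUBLS
3: ✓ CMP  NZCV=1010
4: ✓ MOVCS  r4←0x73
5: ✓ MOVCS  r3←0x5b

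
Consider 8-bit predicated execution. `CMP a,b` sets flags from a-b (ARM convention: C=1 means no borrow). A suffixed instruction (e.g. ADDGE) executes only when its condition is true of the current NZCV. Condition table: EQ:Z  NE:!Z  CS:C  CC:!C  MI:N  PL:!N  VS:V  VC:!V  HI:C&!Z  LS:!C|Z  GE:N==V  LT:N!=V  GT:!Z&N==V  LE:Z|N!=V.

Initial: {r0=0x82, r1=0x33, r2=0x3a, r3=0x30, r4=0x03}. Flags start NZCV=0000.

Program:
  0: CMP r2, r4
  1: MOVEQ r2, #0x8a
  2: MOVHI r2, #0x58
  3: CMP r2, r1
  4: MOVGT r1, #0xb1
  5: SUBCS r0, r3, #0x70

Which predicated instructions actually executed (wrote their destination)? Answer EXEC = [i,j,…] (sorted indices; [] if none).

EXEC = [2,4,5]

[0] flags=0010 → (cmp)
[1] flags=0010 EQ?F → skip
[2] flags=0010 HI?T → r2=0x58
[3] flags=0010 → (cmp)
[4] flags=0010 GT?T → r1=0xb1
[5] flags=0010 CS?T → r0=0xc0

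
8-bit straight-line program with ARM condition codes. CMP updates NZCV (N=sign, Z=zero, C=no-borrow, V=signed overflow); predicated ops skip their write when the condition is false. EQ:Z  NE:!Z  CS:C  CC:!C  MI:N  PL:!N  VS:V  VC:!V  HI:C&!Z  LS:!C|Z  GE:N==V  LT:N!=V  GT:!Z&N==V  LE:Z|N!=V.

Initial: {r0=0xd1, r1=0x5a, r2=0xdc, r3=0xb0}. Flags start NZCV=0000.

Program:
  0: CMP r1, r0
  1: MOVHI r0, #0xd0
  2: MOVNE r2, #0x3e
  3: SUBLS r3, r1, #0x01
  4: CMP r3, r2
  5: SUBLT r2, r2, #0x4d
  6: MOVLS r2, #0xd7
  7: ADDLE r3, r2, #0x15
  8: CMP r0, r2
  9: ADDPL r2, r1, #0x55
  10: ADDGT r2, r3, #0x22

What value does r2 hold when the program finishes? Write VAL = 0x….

0: ✓ CMP  NZCV=1001
1: · MOVHI
2: ✓ MOVNE  r2←0x3e
3: ✓ SUBLS  r3←0x59
4: ✓ CMP  NZCV=0010
5: · SUBLT
6: · MOVLS
7: · ADDLE
8: ✓ CMP  NZCV=1010
9: · ADDPL
10: · ADDGT

VAL = 0x3e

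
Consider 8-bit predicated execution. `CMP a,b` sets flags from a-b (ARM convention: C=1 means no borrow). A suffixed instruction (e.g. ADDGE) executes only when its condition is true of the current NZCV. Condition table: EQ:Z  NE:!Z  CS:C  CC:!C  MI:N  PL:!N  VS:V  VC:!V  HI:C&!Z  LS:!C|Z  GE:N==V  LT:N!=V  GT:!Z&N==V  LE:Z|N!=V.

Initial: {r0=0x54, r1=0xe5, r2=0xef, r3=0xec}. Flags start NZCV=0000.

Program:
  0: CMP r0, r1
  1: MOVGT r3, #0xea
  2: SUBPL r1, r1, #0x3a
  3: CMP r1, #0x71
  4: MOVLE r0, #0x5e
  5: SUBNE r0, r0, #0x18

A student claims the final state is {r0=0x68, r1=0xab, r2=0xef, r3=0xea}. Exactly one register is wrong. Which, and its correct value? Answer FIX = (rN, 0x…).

[0] flags=0000 → (cmp)
[1] flags=0000 GT?T → r3=0xea
[2] flags=0000 PL?T → r1=0xab
[3] flags=0011 → (cmp)
[4] flags=0011 LE?T → r0=0x5e
[5] flags=0011 NE?T → r0=0x46

FIX = (r0, 0x46)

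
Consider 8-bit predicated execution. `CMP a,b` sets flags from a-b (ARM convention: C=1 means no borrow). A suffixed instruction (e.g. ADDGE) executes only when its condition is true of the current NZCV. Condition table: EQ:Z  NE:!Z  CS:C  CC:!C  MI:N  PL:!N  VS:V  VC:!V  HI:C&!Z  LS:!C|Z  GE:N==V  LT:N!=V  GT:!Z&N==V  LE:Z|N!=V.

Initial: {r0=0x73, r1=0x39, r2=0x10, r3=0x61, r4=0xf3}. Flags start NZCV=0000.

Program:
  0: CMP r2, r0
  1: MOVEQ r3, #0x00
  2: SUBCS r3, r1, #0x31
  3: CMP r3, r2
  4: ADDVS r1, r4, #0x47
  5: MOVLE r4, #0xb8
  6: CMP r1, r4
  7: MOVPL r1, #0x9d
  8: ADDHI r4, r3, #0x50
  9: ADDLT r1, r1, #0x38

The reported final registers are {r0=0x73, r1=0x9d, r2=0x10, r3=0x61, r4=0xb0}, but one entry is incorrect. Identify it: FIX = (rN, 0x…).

FIX = (r4, 0xf3)

[0] flags=1000 → (cmp)
[1] flags=1000 EQ?F → skip
[2] flags=1000 CS?F → skip
[3] flags=0010 → (cmp)
[4] flags=0010 VS?F → skip
[5] flags=0010 LE?F → skip
[6] flags=0000 → (cmp)
[7] flags=0000 PL?T → r1=0x9d
[8] flags=0000 HI?F → skip
[9] flags=0000 LT?F → skip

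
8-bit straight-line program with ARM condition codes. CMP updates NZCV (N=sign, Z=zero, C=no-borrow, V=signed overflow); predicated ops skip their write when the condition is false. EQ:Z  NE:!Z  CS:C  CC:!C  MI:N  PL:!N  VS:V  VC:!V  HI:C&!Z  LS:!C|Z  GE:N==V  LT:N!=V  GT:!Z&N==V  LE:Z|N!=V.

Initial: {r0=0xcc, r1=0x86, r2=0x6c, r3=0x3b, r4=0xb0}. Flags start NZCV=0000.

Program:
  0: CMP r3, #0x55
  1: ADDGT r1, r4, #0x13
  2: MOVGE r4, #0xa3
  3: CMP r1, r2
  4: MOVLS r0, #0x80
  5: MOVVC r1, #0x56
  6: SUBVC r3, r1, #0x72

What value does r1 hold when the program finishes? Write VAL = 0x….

VAL = 0x86

0: ✓ CMP  NZCV=1000
1: · ADDGT
2: · MOVGE
3: ✓ CMP  NZCV=0011
4: · MOVLS
5: · MOVVC
6: · SUBVC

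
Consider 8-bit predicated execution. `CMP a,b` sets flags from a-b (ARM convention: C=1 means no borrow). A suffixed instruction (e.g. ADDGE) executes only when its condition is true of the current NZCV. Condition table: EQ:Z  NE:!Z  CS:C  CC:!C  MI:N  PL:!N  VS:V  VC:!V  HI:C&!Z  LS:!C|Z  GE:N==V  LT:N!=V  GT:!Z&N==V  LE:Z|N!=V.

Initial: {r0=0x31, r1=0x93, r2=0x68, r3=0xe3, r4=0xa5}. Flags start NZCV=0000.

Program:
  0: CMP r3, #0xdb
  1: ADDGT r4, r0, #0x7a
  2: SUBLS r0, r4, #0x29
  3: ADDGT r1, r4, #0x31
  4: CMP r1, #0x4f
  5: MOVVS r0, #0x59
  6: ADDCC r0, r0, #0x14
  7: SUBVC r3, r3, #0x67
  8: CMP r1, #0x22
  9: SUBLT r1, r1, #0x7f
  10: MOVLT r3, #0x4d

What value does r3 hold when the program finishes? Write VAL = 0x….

0: ✓ CMP  NZCV=0010
1: ✓ ADDGT  r4←0xab
2: · SUBLS
3: ✓ ADDGT  r1←0xdc
4: ✓ CMP  NZCV=1010
5: · MOVVS
6: · ADDCC
7: ✓ SUBVC  r3←0x7c
8: ✓ CMP  NZCV=1010
9: ✓ SUBLT  r1←0x5d
10: ✓ MOVLT  r3←0x4d

VAL = 0x4d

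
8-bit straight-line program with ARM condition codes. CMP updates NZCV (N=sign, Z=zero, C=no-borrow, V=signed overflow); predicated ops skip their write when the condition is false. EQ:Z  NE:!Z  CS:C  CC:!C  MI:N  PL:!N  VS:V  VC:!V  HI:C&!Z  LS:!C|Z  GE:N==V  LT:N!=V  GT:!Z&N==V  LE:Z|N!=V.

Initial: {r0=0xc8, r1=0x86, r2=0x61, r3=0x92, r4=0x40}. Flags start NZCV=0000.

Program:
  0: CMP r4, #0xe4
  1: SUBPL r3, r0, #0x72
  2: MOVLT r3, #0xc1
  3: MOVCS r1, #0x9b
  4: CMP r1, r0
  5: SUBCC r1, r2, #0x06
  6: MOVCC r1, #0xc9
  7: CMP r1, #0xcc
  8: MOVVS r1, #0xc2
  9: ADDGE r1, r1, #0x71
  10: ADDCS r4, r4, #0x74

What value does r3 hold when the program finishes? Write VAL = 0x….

VAL = 0x56

0: ✓ CMP  NZCV=0000
1: ✓ SUBPL  r3←0x56
2: · MOVLT
3: · MOVCS
4: ✓ CMP  NZCV=1000
5: ✓ SUBCC  r1←0x5b
6: ✓ MOVCC  r1←0xc9
7: ✓ CMP  NZCV=1000
8: · MOVVS
9: · ADDGE
10: · ADDCS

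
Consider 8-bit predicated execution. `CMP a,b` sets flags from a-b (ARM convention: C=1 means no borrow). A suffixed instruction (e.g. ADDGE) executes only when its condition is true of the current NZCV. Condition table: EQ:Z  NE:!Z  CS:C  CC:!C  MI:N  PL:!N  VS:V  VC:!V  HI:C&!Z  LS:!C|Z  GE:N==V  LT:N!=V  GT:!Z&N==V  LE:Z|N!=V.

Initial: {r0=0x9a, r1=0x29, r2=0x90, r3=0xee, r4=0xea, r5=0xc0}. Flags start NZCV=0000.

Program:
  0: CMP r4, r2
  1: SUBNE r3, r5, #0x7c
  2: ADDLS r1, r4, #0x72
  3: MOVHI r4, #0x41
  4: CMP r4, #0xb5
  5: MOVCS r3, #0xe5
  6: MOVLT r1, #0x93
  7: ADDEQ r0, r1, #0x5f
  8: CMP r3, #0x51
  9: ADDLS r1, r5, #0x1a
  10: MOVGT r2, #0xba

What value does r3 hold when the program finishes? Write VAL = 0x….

VAL = 0x44

[0] flags=0010 → (cmp)
[1] flags=0010 NE?T → r3=0x44
[2] flags=0010 LS?F → skip
[3] flags=0010 HI?T → r4=0x41
[4] flags=1001 → (cmp)
[5] flags=1001 CS?F → skip
[6] flags=1001 LT?F → skip
[7] flags=1001 EQ?F → skip
[8] flags=1000 → (cmp)
[9] flags=1000 LS?T → r1=0xda
[10] flags=1000 GT?F → skip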